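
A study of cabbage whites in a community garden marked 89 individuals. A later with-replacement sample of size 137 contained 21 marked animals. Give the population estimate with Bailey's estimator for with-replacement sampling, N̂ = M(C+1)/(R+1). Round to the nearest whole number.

N ≈ 558

N̂ = 89·(137+1)/(21+1) = 89·138/22 = 12282/22 ≈ 558.3 → 558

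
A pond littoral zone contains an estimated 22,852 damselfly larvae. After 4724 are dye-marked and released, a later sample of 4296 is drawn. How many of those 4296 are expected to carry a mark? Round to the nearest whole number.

expected recaptures ≈ 888

Expected recaptures E[R] = M·C / N.
E[R] = 4724 × 4296 / 22852 = 20294304 / 22852 ≈ 888.1 → 888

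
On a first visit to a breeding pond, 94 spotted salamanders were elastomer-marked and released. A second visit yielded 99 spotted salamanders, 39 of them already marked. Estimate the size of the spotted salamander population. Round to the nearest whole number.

If marked individuals mix randomly, R/C ≈ M/N, giving N ≈ M·C/R.
N = (94 × 99) / 39 = 9306 / 39 ≈ 238.6 → 239

N ≈ 239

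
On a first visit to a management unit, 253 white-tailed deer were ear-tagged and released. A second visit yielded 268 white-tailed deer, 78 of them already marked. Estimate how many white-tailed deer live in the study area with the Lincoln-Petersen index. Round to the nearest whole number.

N = (253 × 268) / 78 = 67804 / 78 ≈ 869.3 → 869

N ≈ 869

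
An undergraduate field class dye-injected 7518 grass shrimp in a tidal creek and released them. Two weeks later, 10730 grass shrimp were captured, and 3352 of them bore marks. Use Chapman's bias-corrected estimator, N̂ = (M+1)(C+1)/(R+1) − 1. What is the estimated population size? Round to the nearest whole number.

N̂ = (7518+1)(10730+1)/(3352+1) − 1 = 7519·10731/3353 − 1
= 80686389/3353 − 1 ≈ 24063.9 − 1 ≈ 24062.9 → 24063

N ≈ 24,063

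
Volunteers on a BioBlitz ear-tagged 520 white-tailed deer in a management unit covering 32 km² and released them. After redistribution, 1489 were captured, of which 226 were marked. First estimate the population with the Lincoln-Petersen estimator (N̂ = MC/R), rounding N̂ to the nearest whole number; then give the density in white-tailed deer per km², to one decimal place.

density ≈ 107.1 white-tailed deer per km²

N̂ = 520·1489/226 = 774280/226 ≈ 3426.0 → 3426
Density = N̂ / area = 3426 / 32 ≈ 107.06 → 107.1 per km²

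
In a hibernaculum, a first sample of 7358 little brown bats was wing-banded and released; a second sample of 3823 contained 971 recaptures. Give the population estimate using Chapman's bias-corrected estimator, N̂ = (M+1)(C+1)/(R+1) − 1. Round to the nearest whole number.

N̂ = (7358+1)(3823+1)/(971+1) − 1 = 7359·3824/972 − 1
= 28140816/972 − 1 ≈ 28951.46 − 1 ≈ 28950.46 → 28950

N ≈ 28,950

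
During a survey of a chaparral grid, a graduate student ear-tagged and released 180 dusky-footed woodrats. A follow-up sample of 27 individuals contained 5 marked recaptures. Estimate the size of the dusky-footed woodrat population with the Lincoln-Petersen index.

N = 972

If marked individuals mix randomly, R/C ≈ M/N, giving N ≈ M·C/R.
N = (180 × 27) / 5 = 4860 / 5 = 972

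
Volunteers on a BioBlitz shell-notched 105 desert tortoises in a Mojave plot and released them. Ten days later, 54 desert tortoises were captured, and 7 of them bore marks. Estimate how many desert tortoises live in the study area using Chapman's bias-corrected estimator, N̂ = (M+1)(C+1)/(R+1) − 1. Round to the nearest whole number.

N ≈ 728

N̂ = (105+1)(54+1)/(7+1) − 1 = 106·55/8 − 1
= 5830/8 − 1 ≈ 728.8 − 1 ≈ 727.8 → 728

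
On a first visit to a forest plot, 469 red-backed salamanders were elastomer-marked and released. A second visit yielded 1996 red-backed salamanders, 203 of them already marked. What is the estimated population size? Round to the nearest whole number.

N = (469 × 1996) / 203 = 936124 / 203 ≈ 4611.4 → 4611

N ≈ 4611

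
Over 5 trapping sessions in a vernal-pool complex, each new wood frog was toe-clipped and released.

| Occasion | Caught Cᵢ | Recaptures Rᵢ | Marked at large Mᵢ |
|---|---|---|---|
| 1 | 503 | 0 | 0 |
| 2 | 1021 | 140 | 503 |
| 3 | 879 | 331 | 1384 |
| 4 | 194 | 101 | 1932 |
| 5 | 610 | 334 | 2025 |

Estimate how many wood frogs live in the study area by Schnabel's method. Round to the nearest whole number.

N ≈ 3687

Σ MᵢCᵢ = 0·503 + 503·1021 + 1384·879 + 1932·194 + 2025·610 = 0 + 513563 + 1216536 + 374808 + 1235250 = 3340157
Σ Rᵢ = 0 + 140 + 331 + 101 + 334 = 906
N̂ = 3340157 / 906 ≈ 3686.7 → 3687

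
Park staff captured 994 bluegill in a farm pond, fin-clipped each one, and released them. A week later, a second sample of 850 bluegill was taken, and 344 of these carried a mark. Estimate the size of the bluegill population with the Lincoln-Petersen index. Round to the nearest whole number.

N ≈ 2456

N = (994 × 850) / 344 = 844900 / 344 ≈ 2456.1 → 2456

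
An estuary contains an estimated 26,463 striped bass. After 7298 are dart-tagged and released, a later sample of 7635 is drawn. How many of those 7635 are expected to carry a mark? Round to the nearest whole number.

expected recaptures ≈ 2106

The marked fraction of the population is 7298/26463, so in a sample of 7635 expect C·(M/N) marked.
E[R] = 7298 × 7635 / 26463 = 55720230 / 26463 ≈ 2105.6 → 2106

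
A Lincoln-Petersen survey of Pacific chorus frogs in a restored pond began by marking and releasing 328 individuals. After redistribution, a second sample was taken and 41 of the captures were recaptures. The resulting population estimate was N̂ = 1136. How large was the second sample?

C = 142

From N = M·C/R: C = N·R / M = 1136·41 / 328 = 46576 / 328 = 142.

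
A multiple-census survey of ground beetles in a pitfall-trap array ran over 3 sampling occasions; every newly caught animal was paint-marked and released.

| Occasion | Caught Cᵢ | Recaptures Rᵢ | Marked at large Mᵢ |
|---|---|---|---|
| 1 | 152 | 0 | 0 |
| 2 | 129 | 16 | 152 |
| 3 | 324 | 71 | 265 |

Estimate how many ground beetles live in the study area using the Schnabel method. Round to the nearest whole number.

Σ MᵢCᵢ = 0·152 + 152·129 + 265·324 = 0 + 19608 + 85860 = 105468
Σ Rᵢ = 0 + 16 + 71 = 87
N̂ = 105468 / 87 ≈ 1212.3 → 1212

N ≈ 1212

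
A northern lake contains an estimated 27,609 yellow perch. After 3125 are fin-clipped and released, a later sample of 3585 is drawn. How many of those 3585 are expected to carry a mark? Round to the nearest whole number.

expected recaptures ≈ 406

Expected recaptures E[R] = M·C / N.
E[R] = 3125 × 3585 / 27609 = 11203125 / 27609 ≈ 405.8 → 406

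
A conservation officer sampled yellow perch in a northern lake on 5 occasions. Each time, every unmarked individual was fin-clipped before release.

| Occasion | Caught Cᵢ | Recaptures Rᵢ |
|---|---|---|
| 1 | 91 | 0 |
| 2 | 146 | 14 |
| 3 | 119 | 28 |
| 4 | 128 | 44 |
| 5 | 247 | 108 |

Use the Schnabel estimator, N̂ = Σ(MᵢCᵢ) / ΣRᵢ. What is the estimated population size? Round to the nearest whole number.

N ≈ 919

Marked at large before each occasion: Mᵢ = Σⱼ<ᵢ (Cⱼ − Rⱼ) → M1=0, M2=91, M3=223, M4=314, M5=398
Σ MᵢCᵢ = 0·91 + 91·146 + 223·119 + 314·128 + 398·247 = 0 + 13286 + 26537 + 40192 + 98306 = 178321
Σ Rᵢ = 0 + 14 + 28 + 44 + 108 = 194
N̂ = 178321 / 194 ≈ 919.2 → 919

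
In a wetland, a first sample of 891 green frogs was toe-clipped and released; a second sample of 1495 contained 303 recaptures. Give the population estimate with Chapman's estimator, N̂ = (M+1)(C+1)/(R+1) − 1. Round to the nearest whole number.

N ≈ 4389

N̂ = (891+1)(1495+1)/(303+1) − 1 = 892·1496/304 − 1
= 1334432/304 − 1 ≈ 4389.6 − 1 ≈ 4388.6 → 4389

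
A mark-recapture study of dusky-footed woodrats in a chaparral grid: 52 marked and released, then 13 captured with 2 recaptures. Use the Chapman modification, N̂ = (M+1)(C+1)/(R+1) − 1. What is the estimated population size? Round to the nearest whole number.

N̂ = (52+1)(13+1)/(2+1) − 1 = 53·14/3 − 1
= 742/3 − 1 ≈ 247.3 − 1 ≈ 246.3 → 246

N ≈ 246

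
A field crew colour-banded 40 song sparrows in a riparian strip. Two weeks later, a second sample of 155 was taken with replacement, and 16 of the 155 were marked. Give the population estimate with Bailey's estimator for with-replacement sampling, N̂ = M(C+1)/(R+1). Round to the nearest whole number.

N̂ = 40·(155+1)/(16+1) = 40·156/17 = 6240/17 ≈ 367.1 → 367

N ≈ 367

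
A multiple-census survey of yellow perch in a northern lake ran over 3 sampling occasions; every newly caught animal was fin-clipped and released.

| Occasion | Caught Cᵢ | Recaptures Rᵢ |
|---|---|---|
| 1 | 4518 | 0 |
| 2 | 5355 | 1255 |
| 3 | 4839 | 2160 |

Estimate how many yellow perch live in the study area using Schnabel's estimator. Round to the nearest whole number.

Marked at large before each occasion: Mᵢ = Σⱼ<ᵢ (Cⱼ − Rⱼ) → M1=0, M2=4518, M3=8618
Σ MᵢCᵢ = 0·4518 + 4518·5355 + 8618·4839 = 0 + 24193890 + 41702502 = 65896392
Σ Rᵢ = 0 + 1255 + 2160 = 3415
N̂ = 65896392 / 3415 ≈ 19296.2 → 19296

N ≈ 19,296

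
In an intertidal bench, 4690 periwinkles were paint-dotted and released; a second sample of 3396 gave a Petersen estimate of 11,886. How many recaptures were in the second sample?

R = 1340

From N = M·C/R: R = M·C / N = 4690·3396 / 11886 = 15927240 / 11886 = 1340.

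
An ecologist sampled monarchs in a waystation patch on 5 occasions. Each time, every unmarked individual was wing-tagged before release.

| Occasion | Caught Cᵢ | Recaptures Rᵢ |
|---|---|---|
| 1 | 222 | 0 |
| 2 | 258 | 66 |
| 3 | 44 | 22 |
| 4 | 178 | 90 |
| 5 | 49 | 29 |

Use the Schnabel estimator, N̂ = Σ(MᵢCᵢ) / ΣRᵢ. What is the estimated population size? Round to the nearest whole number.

N ≈ 864

Marked at large before each occasion: Mᵢ = Σⱼ<ᵢ (Cⱼ − Rⱼ) → M1=0, M2=222, M3=414, M4=436, M5=524
Σ MᵢCᵢ = 0·222 + 222·258 + 414·44 + 436·178 + 524·49 = 0 + 57276 + 18216 + 77608 + 25676 = 178776
Σ Rᵢ = 0 + 66 + 22 + 90 + 29 = 207
N̂ = 178776 / 207 ≈ 863.7 → 864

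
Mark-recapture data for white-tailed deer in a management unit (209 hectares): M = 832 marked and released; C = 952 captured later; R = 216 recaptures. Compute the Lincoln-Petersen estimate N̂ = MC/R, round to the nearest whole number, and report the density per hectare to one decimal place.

N̂ = 832·952/216 = 792064/216 ≈ 3667.0 → 3667
Density = N̂ / area = 3667 / 209 ≈ 17.545 → 17.5 per hectare

density ≈ 17.5 white-tailed deer per hectare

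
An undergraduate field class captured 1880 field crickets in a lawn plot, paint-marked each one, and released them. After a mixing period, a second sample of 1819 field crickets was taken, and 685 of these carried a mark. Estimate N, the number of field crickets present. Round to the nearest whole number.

N ≈ 4992

Lincoln-Petersen assumes M/N = R/C, so N = M·C / R.
N = (1880 × 1819) / 685 = 3419720 / 685 ≈ 4992.3 → 4992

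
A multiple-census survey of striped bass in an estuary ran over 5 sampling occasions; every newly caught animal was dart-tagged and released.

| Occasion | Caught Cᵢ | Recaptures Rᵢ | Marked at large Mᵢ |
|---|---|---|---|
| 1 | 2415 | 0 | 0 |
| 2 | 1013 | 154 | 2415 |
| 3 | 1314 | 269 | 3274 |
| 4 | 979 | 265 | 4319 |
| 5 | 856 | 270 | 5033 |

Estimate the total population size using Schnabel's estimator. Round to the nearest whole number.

Σ MᵢCᵢ = 0·2415 + 2415·1013 + 3274·1314 + 4319·979 + 5033·856 = 0 + 2446395 + 4302036 + 4228301 + 4308248 = 15284980
Σ Rᵢ = 0 + 154 + 269 + 265 + 270 = 958
N̂ = 15284980 / 958 ≈ 15955.1 → 15955

N ≈ 15,955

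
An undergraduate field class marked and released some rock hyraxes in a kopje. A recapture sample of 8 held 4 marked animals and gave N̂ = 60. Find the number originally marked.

M = 30

From N = M·C/R: M = N·R / C = 60·4 / 8 = 240 / 8 = 30.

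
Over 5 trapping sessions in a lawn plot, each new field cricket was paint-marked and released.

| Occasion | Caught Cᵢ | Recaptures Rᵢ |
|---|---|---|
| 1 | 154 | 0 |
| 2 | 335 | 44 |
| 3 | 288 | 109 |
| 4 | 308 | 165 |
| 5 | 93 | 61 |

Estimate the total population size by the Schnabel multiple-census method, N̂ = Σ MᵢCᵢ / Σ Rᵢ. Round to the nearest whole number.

N ≈ 1170

Marked at large before each occasion: Mᵢ = Σⱼ<ᵢ (Cⱼ − Rⱼ) → M1=0, M2=154, M3=445, M4=624, M5=767
Σ MᵢCᵢ = 0·154 + 154·335 + 445·288 + 624·308 + 767·93 = 0 + 51590 + 128160 + 192192 + 71331 = 443273
Σ Rᵢ = 0 + 44 + 109 + 165 + 61 = 379
N̂ = 443273 / 379 ≈ 1169.6 → 1170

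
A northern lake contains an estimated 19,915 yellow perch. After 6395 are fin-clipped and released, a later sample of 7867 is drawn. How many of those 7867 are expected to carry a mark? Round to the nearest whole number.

expected recaptures ≈ 2526

The marked fraction of the population is 6395/19915, so in a sample of 7867 expect C·(M/N) marked.
E[R] = 6395 × 7867 / 19915 = 50309465 / 19915 ≈ 2526.2 → 2526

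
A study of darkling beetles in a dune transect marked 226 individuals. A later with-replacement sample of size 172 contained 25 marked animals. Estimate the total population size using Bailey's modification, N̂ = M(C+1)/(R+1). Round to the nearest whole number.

N̂ = 226·(172+1)/(25+1) = 226·173/26 = 39098/26 ≈ 1503.8 → 1504

N ≈ 1504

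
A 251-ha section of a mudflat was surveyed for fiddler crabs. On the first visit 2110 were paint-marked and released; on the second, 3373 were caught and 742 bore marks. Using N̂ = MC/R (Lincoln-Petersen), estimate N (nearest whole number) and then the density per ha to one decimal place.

density ≈ 38.2 fiddler crabs per ha

N̂ = 2110·3373/742 = 7117030/742 ≈ 9591.7 → 9592
Density = N̂ / area = 9592 / 251 ≈ 38.22 → 38.2 per ha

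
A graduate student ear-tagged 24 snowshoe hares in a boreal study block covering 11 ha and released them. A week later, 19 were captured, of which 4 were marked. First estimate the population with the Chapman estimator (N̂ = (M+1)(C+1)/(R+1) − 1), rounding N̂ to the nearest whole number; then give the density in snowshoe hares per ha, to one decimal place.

N̂ = 25·20/5 − 1 = 500/5 − 1 = 99
Density = N̂ / area = 99 / 11 = 9.0 per ha

density ≈ 9.0 snowshoe hares per ha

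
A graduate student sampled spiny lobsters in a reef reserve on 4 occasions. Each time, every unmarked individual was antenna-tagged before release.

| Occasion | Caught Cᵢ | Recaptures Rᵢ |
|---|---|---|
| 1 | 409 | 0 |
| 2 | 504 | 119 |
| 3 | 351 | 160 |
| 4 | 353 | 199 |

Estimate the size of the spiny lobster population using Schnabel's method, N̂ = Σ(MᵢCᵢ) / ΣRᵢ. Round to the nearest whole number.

Marked at large before each occasion: Mᵢ = Σⱼ<ᵢ (Cⱼ − Rⱼ) → M1=0, M2=409, M3=794, M4=985
Σ MᵢCᵢ = 0·409 + 409·504 + 794·351 + 985·353 = 0 + 206136 + 278694 + 347705 = 832535
Σ Rᵢ = 0 + 119 + 160 + 199 = 478
N̂ = 832535 / 478 ≈ 1741.7 → 1742

N ≈ 1742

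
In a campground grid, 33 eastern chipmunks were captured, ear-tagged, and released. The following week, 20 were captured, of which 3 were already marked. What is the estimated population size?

N = 220

N = (33 × 20) / 3 = 660 / 3 = 220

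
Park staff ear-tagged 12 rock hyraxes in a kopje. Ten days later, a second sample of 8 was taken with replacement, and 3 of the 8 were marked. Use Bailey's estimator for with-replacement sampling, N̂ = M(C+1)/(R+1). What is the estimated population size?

N = 27

N̂ = 12·(8+1)/(3+1) = 12·9/4 = 108/4 = 27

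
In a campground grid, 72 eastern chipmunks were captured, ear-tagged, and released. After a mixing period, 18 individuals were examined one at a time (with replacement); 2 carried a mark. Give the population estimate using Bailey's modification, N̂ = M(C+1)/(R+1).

N = 456

N̂ = 72·(18+1)/(2+1) = 72·19/3 = 1368/3 = 456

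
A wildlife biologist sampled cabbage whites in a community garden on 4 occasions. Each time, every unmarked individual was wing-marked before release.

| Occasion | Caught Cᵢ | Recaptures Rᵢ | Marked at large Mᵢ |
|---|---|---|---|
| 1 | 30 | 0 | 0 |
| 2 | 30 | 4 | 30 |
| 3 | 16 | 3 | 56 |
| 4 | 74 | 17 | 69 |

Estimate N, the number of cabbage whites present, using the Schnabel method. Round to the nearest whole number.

N ≈ 288

Σ MᵢCᵢ = 0·30 + 30·30 + 56·16 + 69·74 = 0 + 900 + 896 + 5106 = 6902
Σ Rᵢ = 0 + 4 + 3 + 17 = 24
N̂ = 6902 / 24 ≈ 287.6 → 288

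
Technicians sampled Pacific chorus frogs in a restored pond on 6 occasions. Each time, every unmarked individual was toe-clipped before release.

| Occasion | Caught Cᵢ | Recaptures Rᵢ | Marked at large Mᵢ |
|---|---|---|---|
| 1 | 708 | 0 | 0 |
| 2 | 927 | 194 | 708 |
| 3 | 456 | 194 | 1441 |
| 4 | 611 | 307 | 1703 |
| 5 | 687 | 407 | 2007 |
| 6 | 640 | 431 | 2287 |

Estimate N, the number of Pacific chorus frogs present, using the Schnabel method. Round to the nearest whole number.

Σ MᵢCᵢ = 0·708 + 708·927 + 1441·456 + 1703·611 + 2007·687 + 2287·640 = 0 + 656316 + 657096 + 1040533 + 1378809 + 1463680 = 5196434
Σ Rᵢ = 0 + 194 + 194 + 307 + 407 + 431 = 1533
N̂ = 5196434 / 1533 ≈ 3389.7 → 3390

N ≈ 3390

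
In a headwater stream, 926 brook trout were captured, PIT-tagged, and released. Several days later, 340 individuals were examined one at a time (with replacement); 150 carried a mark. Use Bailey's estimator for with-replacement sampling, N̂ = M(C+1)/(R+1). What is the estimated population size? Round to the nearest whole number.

N̂ = 926·(340+1)/(150+1) = 926·341/151 = 315766/151 ≈ 2091.2 → 2091

N ≈ 2091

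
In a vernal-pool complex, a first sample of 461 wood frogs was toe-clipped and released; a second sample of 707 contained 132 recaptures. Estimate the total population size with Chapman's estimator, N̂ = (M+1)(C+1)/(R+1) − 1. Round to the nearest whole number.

N ≈ 2458

N̂ = (461+1)(707+1)/(132+1) − 1 = 462·708/133 − 1
= 327096/133 − 1 ≈ 2459.4 − 1 ≈ 2458.4 → 2458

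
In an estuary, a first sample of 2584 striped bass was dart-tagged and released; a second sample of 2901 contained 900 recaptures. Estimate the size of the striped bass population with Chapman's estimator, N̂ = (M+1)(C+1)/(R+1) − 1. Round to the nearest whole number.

N ≈ 8325

N̂ = (2584+1)(2901+1)/(900+1) − 1 = 2585·2902/901 − 1
= 7501670/901 − 1 ≈ 8325.9 − 1 ≈ 8324.9 → 8325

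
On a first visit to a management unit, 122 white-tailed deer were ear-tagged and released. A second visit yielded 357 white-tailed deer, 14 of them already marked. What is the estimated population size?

The marked fraction in the recapture sample should equal the marked fraction in the population: 14/357 = 122/N.
N = (122 × 357) / 14 = 43554 / 14 = 3111

N = 3111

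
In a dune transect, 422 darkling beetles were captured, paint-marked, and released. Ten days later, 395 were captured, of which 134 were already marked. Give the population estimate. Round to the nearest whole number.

N ≈ 1244

Lincoln-Petersen assumes M/N = R/C, so N = M·C / R.
N = (422 × 395) / 134 = 166690 / 134 ≈ 1244.0 → 1244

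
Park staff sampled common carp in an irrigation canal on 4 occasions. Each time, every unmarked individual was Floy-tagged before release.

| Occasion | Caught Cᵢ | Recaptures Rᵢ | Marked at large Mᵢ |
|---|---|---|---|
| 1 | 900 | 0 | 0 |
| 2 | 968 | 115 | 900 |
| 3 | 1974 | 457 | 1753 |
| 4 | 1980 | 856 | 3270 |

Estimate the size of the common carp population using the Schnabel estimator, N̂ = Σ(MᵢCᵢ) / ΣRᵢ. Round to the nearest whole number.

Σ MᵢCᵢ = 0·900 + 900·968 + 1753·1974 + 3270·1980 = 0 + 871200 + 3460422 + 6474600 = 10806222
Σ Rᵢ = 0 + 115 + 457 + 856 = 1428
N̂ = 10806222 / 1428 ≈ 7567.4 → 7567

N ≈ 7567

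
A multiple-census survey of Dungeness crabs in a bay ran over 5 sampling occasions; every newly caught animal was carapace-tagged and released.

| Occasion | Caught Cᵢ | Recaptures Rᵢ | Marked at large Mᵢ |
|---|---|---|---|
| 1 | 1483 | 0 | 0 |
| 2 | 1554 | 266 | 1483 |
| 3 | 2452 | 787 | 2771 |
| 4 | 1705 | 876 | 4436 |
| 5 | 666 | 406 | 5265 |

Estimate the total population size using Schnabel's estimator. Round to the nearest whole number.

N ≈ 8638

Σ MᵢCᵢ = 0·1483 + 1483·1554 + 2771·2452 + 4436·1705 + 5265·666 = 0 + 2304582 + 6794492 + 7563380 + 3506490 = 20168944
Σ Rᵢ = 0 + 266 + 787 + 876 + 406 = 2335
N̂ = 20168944 / 2335 ≈ 8637.7 → 8638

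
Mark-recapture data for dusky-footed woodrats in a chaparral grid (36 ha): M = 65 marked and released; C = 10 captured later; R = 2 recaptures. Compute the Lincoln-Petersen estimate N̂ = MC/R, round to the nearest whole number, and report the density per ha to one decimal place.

N̂ = 65·10/2 = 650/2 = 325
Density = N̂ / area = 325 / 36 ≈ 9.03 → 9.0 per ha

density ≈ 9.0 dusky-footed woodrats per ha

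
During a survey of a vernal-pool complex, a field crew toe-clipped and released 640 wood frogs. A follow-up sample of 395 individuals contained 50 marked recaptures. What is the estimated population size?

If marked individuals mix randomly, R/C ≈ M/N, giving N ≈ M·C/R.
N = (640 × 395) / 50 = 252800 / 50 = 5056

N = 5056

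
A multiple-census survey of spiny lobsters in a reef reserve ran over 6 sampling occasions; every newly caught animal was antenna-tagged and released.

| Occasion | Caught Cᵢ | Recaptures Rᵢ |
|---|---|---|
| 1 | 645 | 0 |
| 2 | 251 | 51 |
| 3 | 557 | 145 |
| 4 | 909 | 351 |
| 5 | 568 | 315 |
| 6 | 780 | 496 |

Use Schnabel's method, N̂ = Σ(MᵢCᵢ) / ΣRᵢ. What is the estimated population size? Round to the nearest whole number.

Marked at large before each occasion: Mᵢ = Σⱼ<ᵢ (Cⱼ − Rⱼ) → M1=0, M2=645, M3=845, M4=1257, M5=1815, M6=2068
Σ MᵢCᵢ = 0·645 + 645·251 + 845·557 + 1257·909 + 1815·568 + 2068·780 = 0 + 161895 + 470665 + 1142613 + 1030920 + 1613040 = 4419133
Σ Rᵢ = 0 + 51 + 145 + 351 + 315 + 496 = 1358
N̂ = 4419133 / 1358 ≈ 3254.1 → 3254

N ≈ 3254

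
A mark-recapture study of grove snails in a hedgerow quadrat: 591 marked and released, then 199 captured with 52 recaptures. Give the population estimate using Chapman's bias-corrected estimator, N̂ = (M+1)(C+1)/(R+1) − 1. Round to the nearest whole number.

N̂ = (591+1)(199+1)/(52+1) − 1 = 592·200/53 − 1
= 118400/53 − 1 ≈ 2234.0 − 1 ≈ 2233.0 → 2233

N ≈ 2233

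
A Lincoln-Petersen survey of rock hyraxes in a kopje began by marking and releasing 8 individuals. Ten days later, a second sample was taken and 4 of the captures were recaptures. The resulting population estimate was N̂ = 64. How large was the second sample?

C = 32

From N = M·C/R: C = N·R / M = 64·4 / 8 = 256 / 8 = 32.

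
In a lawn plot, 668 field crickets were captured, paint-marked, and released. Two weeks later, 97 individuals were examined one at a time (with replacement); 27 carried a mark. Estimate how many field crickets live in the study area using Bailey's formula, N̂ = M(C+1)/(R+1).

N̂ = 668·(97+1)/(27+1) = 668·98/28 = 65464/28 = 2338

N = 2338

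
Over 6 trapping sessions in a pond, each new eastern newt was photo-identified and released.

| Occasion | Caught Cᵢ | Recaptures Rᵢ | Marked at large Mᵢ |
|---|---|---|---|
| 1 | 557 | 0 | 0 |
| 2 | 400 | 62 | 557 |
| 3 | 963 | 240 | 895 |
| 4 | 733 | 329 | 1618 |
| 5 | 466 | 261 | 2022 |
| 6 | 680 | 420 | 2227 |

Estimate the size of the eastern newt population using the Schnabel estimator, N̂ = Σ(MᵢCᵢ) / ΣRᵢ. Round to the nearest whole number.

Σ MᵢCᵢ = 0·557 + 557·400 + 895·963 + 1618·733 + 2022·466 + 2227·680 = 0 + 222800 + 861885 + 1185994 + 942252 + 1514360 = 4727291
Σ Rᵢ = 0 + 62 + 240 + 329 + 261 + 420 = 1312
N̂ = 4727291 / 1312 ≈ 3603.1 → 3603

N ≈ 3603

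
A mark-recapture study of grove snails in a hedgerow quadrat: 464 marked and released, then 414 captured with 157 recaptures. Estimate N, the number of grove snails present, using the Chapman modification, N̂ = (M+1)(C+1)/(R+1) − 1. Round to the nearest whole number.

N̂ = (464+1)(414+1)/(157+1) − 1 = 465·415/158 − 1
= 192975/158 − 1 ≈ 1221.4 − 1 ≈ 1220.4 → 1220

N ≈ 1220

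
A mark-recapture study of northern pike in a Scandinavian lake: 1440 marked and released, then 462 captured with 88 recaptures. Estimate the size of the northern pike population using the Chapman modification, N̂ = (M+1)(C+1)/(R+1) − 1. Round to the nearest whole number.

N̂ = (1440+1)(462+1)/(88+1) − 1 = 1441·463/89 − 1
= 667183/89 − 1 ≈ 7496.4 − 1 ≈ 7495.4 → 7495

N ≈ 7495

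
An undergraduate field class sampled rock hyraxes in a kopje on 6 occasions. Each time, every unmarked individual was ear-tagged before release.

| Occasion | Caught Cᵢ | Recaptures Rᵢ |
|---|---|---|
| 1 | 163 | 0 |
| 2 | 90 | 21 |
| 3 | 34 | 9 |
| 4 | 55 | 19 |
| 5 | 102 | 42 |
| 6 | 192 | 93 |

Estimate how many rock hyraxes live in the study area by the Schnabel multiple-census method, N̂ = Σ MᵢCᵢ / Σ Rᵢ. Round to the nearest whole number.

N ≈ 730

Marked at large before each occasion: Mᵢ = Σⱼ<ᵢ (Cⱼ − Rⱼ) → M1=0, M2=163, M3=232, M4=257, M5=293, M6=353
Σ MᵢCᵢ = 0·163 + 163·90 + 232·34 + 257·55 + 293·102 + 353·192 = 0 + 14670 + 7888 + 14135 + 29886 + 67776 = 134355
Σ Rᵢ = 0 + 21 + 9 + 19 + 42 + 93 = 184
N̂ = 134355 / 184 ≈ 730.2 → 730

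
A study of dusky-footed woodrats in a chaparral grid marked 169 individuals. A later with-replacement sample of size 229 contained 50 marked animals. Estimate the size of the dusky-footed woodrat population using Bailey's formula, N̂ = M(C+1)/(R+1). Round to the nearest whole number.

N̂ = 169·(229+1)/(50+1) = 169·230/51 = 38870/51 ≈ 762.2 → 762

N ≈ 762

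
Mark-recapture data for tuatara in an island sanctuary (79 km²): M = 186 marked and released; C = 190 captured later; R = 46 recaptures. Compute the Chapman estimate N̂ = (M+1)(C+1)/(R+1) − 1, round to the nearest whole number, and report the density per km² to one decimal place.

density ≈ 9.6 tuatara per km²

N̂ = 187·191/47 − 1 = 35717/47 − 1 ≈ 758.9 → 759
Density = N̂ / area = 759 / 79 ≈ 9.61 → 9.6 per km²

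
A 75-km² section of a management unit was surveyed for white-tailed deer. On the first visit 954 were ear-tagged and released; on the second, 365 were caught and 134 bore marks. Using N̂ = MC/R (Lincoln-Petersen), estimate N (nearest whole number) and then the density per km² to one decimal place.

N̂ = 954·365/134 = 348210/134 ≈ 2598.6 → 2599
Density = N̂ / area = 2599 / 75 ≈ 34.65 → 34.7 per km²

density ≈ 34.7 white-tailed deer per km²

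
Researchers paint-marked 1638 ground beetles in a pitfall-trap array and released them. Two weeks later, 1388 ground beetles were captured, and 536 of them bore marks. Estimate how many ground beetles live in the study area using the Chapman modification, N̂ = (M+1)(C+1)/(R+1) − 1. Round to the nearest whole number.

N̂ = (1638+1)(1388+1)/(536+1) − 1 = 1639·1389/537 − 1
= 2276571/537 − 1 ≈ 4239.4 − 1 ≈ 4238.4 → 4238

N ≈ 4238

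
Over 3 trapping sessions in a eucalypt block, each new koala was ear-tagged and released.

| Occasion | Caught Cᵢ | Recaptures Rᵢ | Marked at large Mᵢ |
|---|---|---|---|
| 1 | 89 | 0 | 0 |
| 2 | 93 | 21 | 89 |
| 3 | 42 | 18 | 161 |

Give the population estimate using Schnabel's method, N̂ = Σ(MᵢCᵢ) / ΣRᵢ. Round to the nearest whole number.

Σ MᵢCᵢ = 0·89 + 89·93 + 161·42 = 0 + 8277 + 6762 = 15039
Σ Rᵢ = 0 + 21 + 18 = 39
N̂ = 15039 / 39 ≈ 385.6 → 386

N ≈ 386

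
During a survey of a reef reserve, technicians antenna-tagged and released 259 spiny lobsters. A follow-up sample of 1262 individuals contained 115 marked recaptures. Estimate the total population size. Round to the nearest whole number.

If marked individuals mix randomly, R/C ≈ M/N, giving N ≈ M·C/R.
N = (259 × 1262) / 115 = 326858 / 115 ≈ 2842.2 → 2842

N ≈ 2842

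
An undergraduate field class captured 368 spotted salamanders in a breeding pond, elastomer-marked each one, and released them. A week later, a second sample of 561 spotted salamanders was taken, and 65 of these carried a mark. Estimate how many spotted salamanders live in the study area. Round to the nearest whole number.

N ≈ 3176

N = (368 × 561) / 65 = 206448 / 65 ≈ 3176.1 → 3176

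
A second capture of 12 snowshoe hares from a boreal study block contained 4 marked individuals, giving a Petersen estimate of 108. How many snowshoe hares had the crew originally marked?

From N = M·C/R: M = N·R / C = 108·4 / 12 = 432 / 12 = 36.

M = 36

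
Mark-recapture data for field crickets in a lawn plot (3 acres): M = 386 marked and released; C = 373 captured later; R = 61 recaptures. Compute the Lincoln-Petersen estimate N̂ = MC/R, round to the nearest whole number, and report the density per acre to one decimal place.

density ≈ 786.7 field crickets per acre

N̂ = 386·373/61 = 143978/61 ≈ 2360.3 → 2360
Density = N̂ / area = 2360 / 3 ≈ 786.67 → 786.7 per acre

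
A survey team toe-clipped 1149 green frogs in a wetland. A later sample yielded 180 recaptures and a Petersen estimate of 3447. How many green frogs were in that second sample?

C = 540

From N = M·C/R: C = N·R / M = 3447·180 / 1149 = 620460 / 1149 = 540.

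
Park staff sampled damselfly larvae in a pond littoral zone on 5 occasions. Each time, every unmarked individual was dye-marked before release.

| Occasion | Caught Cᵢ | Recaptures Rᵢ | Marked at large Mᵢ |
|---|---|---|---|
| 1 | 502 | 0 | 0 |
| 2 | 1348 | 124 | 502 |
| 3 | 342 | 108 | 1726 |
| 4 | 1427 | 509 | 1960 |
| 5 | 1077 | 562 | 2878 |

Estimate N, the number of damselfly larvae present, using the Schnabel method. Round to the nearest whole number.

N ≈ 5498

Σ MᵢCᵢ = 0·502 + 502·1348 + 1726·342 + 1960·1427 + 2878·1077 = 0 + 676696 + 590292 + 2796920 + 3099606 = 7163514
Σ Rᵢ = 0 + 124 + 108 + 509 + 562 = 1303
N̂ = 7163514 / 1303 ≈ 5497.7 → 5498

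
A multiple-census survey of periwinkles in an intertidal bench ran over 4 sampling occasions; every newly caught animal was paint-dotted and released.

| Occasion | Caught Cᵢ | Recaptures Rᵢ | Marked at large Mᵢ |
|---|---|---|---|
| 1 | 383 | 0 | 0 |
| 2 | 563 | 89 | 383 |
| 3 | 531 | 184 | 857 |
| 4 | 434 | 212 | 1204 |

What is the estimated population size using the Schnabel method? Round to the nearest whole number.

N ≈ 2460

Σ MᵢCᵢ = 0·383 + 383·563 + 857·531 + 1204·434 = 0 + 215629 + 455067 + 522536 = 1193232
Σ Rᵢ = 0 + 89 + 184 + 212 = 485
N̂ = 1193232 / 485 ≈ 2460.3 → 2460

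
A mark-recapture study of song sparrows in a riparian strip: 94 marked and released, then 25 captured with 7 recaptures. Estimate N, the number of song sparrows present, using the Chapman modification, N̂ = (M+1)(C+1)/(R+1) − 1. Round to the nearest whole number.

N ≈ 308

N̂ = (94+1)(25+1)/(7+1) − 1 = 95·26/8 − 1
= 2470/8 − 1 ≈ 308.8 − 1 ≈ 307.8 → 308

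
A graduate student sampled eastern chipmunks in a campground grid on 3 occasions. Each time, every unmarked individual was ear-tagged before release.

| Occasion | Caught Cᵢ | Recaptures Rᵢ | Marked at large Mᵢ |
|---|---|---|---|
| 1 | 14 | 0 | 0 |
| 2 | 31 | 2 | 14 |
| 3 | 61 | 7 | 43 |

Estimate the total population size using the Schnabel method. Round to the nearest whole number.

Σ MᵢCᵢ = 0·14 + 14·31 + 43·61 = 0 + 434 + 2623 = 3057
Σ Rᵢ = 0 + 2 + 7 = 9
N̂ = 3057 / 9 ≈ 339.7 → 340

N ≈ 340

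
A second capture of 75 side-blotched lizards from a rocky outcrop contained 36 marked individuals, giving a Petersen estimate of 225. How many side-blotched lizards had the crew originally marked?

M = 108

From N = M·C/R: M = N·R / C = 225·36 / 75 = 8100 / 75 = 108.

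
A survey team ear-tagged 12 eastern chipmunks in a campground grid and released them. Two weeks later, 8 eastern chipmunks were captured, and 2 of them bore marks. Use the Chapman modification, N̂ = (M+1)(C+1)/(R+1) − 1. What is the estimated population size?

N̂ = (12+1)(8+1)/(2+1) − 1 = 13·9/3 − 1
= 117/3 − 1 = 39 − 1 = 38

N = 38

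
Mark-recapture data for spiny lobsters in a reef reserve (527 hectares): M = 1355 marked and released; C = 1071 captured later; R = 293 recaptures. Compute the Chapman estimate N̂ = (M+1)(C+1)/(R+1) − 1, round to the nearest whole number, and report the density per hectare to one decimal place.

density ≈ 9.4 spiny lobsters per hectare

N̂ = 1356·1072/294 − 1 = 1453632/294 − 1 ≈ 4943.3 → 4943
Density = N̂ / area = 4943 / 527 ≈ 9.38 → 9.4 per hectare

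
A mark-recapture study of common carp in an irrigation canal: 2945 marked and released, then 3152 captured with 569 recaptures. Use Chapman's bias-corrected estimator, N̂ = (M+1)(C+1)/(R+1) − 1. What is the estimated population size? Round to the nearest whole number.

N̂ = (2945+1)(3152+1)/(569+1) − 1 = 2946·3153/570 − 1
= 9288738/570 − 1 ≈ 16296.0 − 1 ≈ 16295.0 → 16295

N ≈ 16,295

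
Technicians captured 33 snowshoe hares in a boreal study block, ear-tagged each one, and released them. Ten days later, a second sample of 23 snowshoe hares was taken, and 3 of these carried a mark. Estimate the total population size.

N = 253

N = (33 × 23) / 3 = 759 / 3 = 253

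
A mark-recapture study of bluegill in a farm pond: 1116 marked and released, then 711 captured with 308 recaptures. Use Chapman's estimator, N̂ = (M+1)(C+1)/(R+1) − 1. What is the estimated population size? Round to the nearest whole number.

N ≈ 2573

N̂ = (1116+1)(711+1)/(308+1) − 1 = 1117·712/309 − 1
= 795304/309 − 1 ≈ 2573.8 − 1 ≈ 2572.8 → 2573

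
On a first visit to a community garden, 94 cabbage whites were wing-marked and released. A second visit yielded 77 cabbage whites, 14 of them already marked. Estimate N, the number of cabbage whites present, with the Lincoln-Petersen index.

Lincoln-Petersen assumes M/N = R/C, so N = M·C / R.
N = (94 × 77) / 14 = 7238 / 14 = 517

N = 517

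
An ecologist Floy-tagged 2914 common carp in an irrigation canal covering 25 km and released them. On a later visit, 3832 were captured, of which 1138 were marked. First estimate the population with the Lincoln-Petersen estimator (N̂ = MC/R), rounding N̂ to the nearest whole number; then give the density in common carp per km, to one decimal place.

density ≈ 392.5 common carp per km

N̂ = 2914·3832/1138 = 11166448/1138 ≈ 9812.3 → 9812
Density = N̂ / area = 9812 / 25 ≈ 392.48 → 392.5 per km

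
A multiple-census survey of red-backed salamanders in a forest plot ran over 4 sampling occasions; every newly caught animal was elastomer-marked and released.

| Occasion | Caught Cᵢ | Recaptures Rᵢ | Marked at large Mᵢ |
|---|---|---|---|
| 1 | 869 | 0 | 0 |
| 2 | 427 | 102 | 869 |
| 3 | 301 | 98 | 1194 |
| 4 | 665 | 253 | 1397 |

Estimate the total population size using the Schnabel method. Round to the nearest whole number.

Σ MᵢCᵢ = 0·869 + 869·427 + 1194·301 + 1397·665 = 0 + 371063 + 359394 + 929005 = 1659462
Σ Rᵢ = 0 + 102 + 98 + 253 = 453
N̂ = 1659462 / 453 ≈ 3663.3 → 3663

N ≈ 3663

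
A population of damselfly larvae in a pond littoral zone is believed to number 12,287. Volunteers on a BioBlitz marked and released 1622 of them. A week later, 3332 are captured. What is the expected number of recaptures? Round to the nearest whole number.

expected recaptures ≈ 440

The marked fraction of the population is 1622/12287, so in a sample of 3332 expect C·(M/N) marked.
E[R] = 1622 × 3332 / 12287 = 5404504 / 12287 ≈ 439.9 → 440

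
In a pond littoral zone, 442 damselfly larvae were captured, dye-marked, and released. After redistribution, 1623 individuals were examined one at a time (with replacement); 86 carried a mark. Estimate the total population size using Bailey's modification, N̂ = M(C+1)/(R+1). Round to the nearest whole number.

N ≈ 8251

N̂ = 442·(1623+1)/(86+1) = 442·1624/87 = 717808/87 ≈ 8250.7 → 8251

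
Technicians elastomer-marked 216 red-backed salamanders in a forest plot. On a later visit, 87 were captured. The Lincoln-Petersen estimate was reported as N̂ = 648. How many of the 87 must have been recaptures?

R = 29

From N = M·C/R: R = M·C / N = 216·87 / 648 = 18792 / 648 = 29.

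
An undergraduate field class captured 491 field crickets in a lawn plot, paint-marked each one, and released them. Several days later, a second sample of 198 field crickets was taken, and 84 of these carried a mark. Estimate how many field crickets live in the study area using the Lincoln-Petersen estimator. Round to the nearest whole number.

If marked individuals mix randomly, R/C ≈ M/N, giving N ≈ M·C/R.
N = (491 × 198) / 84 = 97218 / 84 ≈ 1157.4 → 1157

N ≈ 1157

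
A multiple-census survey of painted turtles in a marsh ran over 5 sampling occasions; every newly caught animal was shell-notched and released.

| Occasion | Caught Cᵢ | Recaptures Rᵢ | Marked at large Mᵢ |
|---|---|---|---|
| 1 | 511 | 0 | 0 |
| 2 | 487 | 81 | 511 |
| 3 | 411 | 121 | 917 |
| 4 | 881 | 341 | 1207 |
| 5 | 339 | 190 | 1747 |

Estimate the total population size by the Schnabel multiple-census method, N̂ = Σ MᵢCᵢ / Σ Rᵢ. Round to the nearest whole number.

Σ MᵢCᵢ = 0·511 + 511·487 + 917·411 + 1207·881 + 1747·339 = 0 + 248857 + 376887 + 1063367 + 592233 = 2281344
Σ Rᵢ = 0 + 81 + 121 + 341 + 190 = 733
N̂ = 2281344 / 733 ≈ 3112.3 → 3112

N ≈ 3112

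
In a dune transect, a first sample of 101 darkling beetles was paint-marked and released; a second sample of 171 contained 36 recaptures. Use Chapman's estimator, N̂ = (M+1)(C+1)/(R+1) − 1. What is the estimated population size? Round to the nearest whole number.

N ≈ 473

N̂ = (101+1)(171+1)/(36+1) − 1 = 102·172/37 − 1
= 17544/37 − 1 ≈ 474.2 − 1 ≈ 473.2 → 473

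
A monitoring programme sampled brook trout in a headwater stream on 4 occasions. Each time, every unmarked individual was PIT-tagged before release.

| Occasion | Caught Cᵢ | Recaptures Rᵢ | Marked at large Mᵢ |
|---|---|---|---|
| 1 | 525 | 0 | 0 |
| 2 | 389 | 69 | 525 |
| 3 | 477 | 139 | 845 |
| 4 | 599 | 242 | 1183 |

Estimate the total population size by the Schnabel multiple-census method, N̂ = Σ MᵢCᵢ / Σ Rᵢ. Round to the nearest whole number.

N ≈ 2924

Σ MᵢCᵢ = 0·525 + 525·389 + 845·477 + 1183·599 = 0 + 204225 + 403065 + 708617 = 1315907
Σ Rᵢ = 0 + 69 + 139 + 242 = 450
N̂ = 1315907 / 450 ≈ 2924.2 → 2924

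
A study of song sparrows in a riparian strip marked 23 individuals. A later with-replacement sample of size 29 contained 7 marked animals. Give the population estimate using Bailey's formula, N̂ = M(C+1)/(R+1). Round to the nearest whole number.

N̂ = 23·(29+1)/(7+1) = 23·30/8 = 690/8 ≈ 86.2 → 86

N ≈ 86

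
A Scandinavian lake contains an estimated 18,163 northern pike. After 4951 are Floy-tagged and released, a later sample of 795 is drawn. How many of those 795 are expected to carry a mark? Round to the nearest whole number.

Expected recaptures E[R] = M·C / N.
E[R] = 4951 × 795 / 18163 = 3936045 / 18163 ≈ 216.7 → 217

expected recaptures ≈ 217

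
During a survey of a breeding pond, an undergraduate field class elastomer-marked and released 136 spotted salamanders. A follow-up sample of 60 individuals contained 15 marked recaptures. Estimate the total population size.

N = 544

The marked fraction in the recapture sample should equal the marked fraction in the population: 15/60 = 136/N.
N = (136 × 60) / 15 = 8160 / 15 = 544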